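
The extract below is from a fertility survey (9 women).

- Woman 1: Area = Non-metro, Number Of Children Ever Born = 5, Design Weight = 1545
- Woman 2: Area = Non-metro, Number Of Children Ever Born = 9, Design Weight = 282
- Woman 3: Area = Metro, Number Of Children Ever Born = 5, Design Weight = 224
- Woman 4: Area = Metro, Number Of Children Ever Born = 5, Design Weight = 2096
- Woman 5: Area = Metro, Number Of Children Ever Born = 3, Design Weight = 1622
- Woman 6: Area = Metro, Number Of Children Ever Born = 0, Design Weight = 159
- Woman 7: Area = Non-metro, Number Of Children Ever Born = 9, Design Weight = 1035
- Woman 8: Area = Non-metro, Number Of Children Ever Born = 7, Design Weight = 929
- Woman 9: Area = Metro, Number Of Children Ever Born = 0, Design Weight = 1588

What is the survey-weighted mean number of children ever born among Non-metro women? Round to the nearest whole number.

7

Non-metro rows: 1, 2, 7, 8
Weighted sum = 5×1545 + 9×282 + 9×1035 + 7×929
  = 7725 + 2538 + 9315 + 6503 = 26081
Sum of weights = 1545 + 282 + 1035 + 929 = 3791
Weighted mean = 26081 / 3791 = 6.8797151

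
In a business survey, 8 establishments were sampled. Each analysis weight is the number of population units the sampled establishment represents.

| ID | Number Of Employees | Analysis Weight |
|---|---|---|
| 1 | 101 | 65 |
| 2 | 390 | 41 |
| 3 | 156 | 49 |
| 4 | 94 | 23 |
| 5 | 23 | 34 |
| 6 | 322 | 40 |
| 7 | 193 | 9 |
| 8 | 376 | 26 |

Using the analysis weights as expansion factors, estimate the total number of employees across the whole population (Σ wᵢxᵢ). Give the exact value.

Weighted total = 101×65 + 390×41 + 156×49 + 94×23 + 23×34 + 322×40 + 193×9 + 376×26
  = 6565 + 15990 + 7644 + 2162 + 782 + 12880 + 1737 + 9776 = 57536

57536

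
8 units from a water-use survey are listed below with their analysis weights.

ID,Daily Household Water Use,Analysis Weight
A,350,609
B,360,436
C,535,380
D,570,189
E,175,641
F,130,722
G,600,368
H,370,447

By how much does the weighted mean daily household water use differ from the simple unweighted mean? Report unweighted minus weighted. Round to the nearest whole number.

Unweighted sum = 350 + 360 + 535 + 570 + 175 + 130 + 600 + 370 = 3090
Unweighted mean = 3090 / 8 = 386.25
Weighted sum = 350×609 + 360×436 + 535×380 + 570×189 + 175×641 + 130×722 + 600×368 + 370×447
  = 213150 + 156960 + 203300 + 107730 + 112175 + 93860 + 220800 + 165390 = 1273365
Sum of weights = 609 + 436 + 380 + 189 + 641 + 722 + 368 + 447 = 3792
Weighted mean = 1273365 / 3792 = 335.80301
Difference (unweighted minus weighted) = 50.446994

50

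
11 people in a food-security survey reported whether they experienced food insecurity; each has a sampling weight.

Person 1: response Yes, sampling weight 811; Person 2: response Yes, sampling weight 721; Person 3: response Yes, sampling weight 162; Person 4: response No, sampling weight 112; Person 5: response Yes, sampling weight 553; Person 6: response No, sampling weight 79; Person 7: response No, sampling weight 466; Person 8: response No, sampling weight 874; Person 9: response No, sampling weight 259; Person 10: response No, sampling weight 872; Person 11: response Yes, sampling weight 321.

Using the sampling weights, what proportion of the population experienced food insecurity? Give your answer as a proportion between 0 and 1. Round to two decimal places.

0.49

Sum of weights for 'Yes' = 811 + 721 + 162 + 553 + 321 = 2568
Total weight = 811 + 721 + 162 + 112 + 553 + 79 + 466 + 874 + 259 + 872 + 321 = 5230
Weighted proportion = 2568 / 5230 = 0.49101338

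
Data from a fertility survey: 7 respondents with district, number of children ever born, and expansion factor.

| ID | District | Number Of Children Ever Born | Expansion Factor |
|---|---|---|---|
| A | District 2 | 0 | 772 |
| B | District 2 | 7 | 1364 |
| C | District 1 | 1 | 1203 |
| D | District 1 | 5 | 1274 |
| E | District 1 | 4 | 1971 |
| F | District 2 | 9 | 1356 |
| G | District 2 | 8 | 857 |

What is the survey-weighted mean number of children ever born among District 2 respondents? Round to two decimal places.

6.58

District 2 rows: A, B, F, G
Weighted sum = 0×772 + 7×1364 + 9×1356 + 8×857
  = 0 + 9548 + 12204 + 6856 = 28608
Sum of weights = 772 + 1364 + 1356 + 857 = 4349
Weighted mean = 28608 / 4349 = 6.5780639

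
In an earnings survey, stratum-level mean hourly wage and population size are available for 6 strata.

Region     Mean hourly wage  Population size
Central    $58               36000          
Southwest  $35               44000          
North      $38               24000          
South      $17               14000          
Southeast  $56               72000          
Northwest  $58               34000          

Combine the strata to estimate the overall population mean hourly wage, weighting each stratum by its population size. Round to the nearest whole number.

Σ Nₕ·x̄ₕ = 58×36000 + 35×44000 + 38×24000 + 17×14000 + 56×72000 + 58×34000
  = 2088000 + 1540000 + 912000 + 238000 + 4032000 + 1972000 = 10782000
Σ Nₕ = 36000 + 44000 + 24000 + 14000 + 72000 + 34000 = 224000
Overall mean = 10782000 / 224000 = 48.133929

48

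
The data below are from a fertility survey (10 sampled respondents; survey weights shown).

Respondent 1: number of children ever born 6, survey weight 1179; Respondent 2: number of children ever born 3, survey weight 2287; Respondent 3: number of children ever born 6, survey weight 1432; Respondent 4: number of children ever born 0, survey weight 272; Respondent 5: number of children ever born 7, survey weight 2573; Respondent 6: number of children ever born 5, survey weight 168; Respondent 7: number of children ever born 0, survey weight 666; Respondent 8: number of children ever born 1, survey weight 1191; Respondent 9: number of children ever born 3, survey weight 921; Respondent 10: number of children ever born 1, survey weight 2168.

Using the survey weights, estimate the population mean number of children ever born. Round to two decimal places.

3.69

Weighted sum = 47500
Sum of weights = 1179 + 2287 + 1432 + 272 + 2573 + 168 + 666 + 1191 + 921 + 2168 = 12857
Weighted mean = 47500 / 12857 = 3.6944855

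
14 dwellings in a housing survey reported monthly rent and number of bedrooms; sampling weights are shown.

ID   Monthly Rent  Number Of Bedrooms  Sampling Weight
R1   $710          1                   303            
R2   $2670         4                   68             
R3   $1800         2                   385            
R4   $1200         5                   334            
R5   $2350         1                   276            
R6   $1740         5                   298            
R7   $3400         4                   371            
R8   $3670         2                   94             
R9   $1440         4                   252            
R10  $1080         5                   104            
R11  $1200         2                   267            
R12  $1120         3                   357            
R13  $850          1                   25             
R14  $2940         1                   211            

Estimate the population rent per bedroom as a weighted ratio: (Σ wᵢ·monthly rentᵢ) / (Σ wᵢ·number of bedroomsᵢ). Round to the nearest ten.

620

Σ wᵢ·y = 6101020
Σ wᵢ·x = 9822
Ratio = 6101020 / 9822 = 621.15862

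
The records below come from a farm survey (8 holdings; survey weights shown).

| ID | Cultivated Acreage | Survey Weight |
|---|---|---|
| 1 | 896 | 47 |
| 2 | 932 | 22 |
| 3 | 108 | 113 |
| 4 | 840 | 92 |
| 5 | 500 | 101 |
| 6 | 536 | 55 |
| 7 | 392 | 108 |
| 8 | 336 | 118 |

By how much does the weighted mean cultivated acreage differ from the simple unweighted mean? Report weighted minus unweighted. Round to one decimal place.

Unweighted sum = 896 + 932 + 108 + 840 + 500 + 536 + 392 + 336 = 4540
Unweighted mean = 4540 / 8 = 567.5
Weighted sum = 896×47 + 932×22 + 108×113 + 840×92 + 500×101 + 536×55 + 392×108 + 336×118
  = 42112 + 20504 + 12204 + 77280 + 50500 + 29480 + 42336 + 39648 = 314064
Sum of weights = 47 + 22 + 113 + 92 + 101 + 55 + 108 + 118 = 656
Weighted mean = 314064 / 656 = 478.7561
Difference (weighted minus unweighted) = -88.743902

-88.7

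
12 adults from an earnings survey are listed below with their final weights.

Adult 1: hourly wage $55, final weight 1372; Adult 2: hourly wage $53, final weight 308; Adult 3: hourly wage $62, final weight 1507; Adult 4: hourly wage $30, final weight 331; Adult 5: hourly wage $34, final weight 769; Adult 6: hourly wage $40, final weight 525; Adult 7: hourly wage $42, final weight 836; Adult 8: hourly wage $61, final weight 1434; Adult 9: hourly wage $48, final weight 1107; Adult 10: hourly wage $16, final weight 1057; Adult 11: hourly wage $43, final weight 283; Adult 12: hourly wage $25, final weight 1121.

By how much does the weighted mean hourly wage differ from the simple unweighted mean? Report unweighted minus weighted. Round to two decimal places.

-2.20

Unweighted sum = 55 + 53 + 62 + 30 + 34 + 40 + 42 + 61 + 48 + 16 + 43 + 25 = 509
Unweighted mean = 509 / 12 = 42.416667
Weighted sum = 475122
Sum of weights = 1372 + 308 + 1507 + 331 + 769 + 525 + 836 + 1434 + 1107 + 1057 + 283 + 1121 = 10650
Weighted mean = 475122 / 10650 = 44.612394
Difference (unweighted minus weighted) = -2.1957277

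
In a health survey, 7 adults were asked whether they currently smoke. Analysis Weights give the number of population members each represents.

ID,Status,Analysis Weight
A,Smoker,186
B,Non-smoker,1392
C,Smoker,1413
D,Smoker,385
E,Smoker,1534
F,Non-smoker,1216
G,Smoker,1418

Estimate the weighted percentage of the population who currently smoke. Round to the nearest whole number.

Sum of weights for 'Smoker' = 186 + 1413 + 385 + 1534 + 1418 = 4936
Total weight = 186 + 1392 + 1413 + 385 + 1534 + 1216 + 1418 = 7544
Weighted proportion = 4936 / 7544 = 0.6542948 → 65.42948%

65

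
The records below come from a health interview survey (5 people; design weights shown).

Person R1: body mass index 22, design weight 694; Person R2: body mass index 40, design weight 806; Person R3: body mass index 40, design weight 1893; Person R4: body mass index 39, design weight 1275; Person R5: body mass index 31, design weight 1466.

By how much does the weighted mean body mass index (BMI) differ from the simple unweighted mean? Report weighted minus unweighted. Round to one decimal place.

Unweighted sum = 172
Unweighted mean = 172 / 5 = 34.4
Weighted sum = 218399
Sum of weights = 6134
Weighted mean = 218399 / 6134 = 35.604663
Difference (weighted minus unweighted) = 1.2046625

1.2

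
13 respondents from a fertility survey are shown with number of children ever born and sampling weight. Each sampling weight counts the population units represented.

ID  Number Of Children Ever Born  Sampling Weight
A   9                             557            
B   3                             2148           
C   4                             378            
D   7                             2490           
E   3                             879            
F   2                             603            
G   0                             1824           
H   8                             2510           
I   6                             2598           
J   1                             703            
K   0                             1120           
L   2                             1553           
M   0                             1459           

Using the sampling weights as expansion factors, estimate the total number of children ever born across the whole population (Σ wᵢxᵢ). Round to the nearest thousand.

74000

Weighted total = 73719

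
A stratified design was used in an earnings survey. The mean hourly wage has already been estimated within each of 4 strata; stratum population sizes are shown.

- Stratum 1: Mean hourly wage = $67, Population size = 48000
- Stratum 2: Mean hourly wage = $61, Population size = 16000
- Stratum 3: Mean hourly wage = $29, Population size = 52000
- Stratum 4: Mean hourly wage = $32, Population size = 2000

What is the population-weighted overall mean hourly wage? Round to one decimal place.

Σ Nₕ·x̄ₕ = 67×48000 + 61×16000 + 29×52000 + 32×2000
  = 3216000 + 976000 + 1508000 + 64000 = 5764000
Σ Nₕ = 48000 + 16000 + 52000 + 2000 = 118000
Overall mean = 5764000 / 118000 = 48.847458

48.8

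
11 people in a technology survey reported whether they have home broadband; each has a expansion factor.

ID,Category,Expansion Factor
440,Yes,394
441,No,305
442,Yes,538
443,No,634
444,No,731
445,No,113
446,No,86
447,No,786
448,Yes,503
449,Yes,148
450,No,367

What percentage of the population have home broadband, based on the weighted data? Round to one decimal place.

Sum of weights for 'Yes' = 394 + 538 + 503 + 148 = 1583
Total weight = 394 + 305 + 538 + 634 + 731 + 113 + 86 + 786 + 503 + 148 + 367 = 4605
Weighted proportion = 1583 / 4605 = 0.34375679 → 34.375679%

34.4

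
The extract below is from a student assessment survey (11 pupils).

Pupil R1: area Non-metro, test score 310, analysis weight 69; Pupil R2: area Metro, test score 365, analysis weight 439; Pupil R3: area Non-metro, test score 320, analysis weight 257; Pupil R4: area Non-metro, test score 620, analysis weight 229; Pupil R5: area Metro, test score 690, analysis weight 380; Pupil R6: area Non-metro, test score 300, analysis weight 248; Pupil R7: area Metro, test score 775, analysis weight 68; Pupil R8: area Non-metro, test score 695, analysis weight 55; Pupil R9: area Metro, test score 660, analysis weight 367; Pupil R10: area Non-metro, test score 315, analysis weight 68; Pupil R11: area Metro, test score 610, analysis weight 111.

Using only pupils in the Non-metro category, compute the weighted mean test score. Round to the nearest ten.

Non-metro rows: R1, R3, R4, R6, R8, R10
Weighted sum = 310×69 + 320×257 + 620×229 + 300×248 + 695×55 + 315×68
  = 21390 + 82240 + 141980 + 74400 + 38225 + 21420 = 379655
Sum of weights = 69 + 257 + 229 + 248 + 55 + 68 = 926
Weighted mean = 379655 / 926 = 409.9946

410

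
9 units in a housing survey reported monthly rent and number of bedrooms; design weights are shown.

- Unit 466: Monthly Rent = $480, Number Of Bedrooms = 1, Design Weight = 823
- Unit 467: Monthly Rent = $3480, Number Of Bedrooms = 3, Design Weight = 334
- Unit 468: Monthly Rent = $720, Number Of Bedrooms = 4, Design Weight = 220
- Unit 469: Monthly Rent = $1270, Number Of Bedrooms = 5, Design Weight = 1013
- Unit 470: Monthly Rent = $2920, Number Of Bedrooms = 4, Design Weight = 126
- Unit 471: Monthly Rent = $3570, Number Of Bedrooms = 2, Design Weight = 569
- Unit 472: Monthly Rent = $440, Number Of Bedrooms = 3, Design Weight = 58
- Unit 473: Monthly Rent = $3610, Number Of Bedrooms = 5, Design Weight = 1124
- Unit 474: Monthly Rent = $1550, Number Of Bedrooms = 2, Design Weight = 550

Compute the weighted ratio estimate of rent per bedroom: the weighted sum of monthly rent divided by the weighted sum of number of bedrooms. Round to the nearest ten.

630

Σ wᵢ·y = 480×823 + 3480×334 + 720×220 + 1270×1013 + 2920×126 + 3570×569 + 440×58 + 3610×1124 + 1550×550
  = 395040 + 1162320 + 158400 + 1286510 + 367920 + 2031330 + 25520 + 4057640 + 852500 = 10337180
Σ wᵢ·x = 1×823 + 3×334 + 4×220 + 5×1013 + 4×126 + 2×569 + 3×58 + 5×1124 + 2×550
  = 823 + 1002 + 880 + 5065 + 504 + 1138 + 174 + 5620 + 1100 = 16306
Ratio = 10337180 / 16306 = 633.94947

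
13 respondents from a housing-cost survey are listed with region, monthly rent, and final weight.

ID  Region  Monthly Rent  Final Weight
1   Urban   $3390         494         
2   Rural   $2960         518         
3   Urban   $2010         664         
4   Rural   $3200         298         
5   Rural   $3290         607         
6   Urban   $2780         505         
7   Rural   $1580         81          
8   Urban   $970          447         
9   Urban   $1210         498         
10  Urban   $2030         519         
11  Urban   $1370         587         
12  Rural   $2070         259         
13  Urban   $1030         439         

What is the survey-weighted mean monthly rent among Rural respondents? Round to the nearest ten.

Rural rows: 2, 4, 5, 7, 12
Weighted sum = 2960×518 + 3200×298 + 3290×607 + 1580×81 + 2070×259
  = 1533280 + 953600 + 1997030 + 127980 + 536130 = 5148020
Sum of weights = 518 + 298 + 607 + 81 + 259 = 1763
Weighted mean = 5148020 / 1763 = 2920.034

2920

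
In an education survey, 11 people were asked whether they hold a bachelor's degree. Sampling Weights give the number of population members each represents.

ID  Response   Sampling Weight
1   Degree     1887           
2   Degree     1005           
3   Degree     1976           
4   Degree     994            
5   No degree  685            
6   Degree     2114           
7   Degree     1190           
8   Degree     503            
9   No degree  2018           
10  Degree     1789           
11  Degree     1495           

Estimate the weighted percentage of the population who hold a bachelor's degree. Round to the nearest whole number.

Sum of weights for 'Degree' = 1887 + 1005 + 1976 + 994 + 2114 + 1190 + 503 + 1789 + 1495 = 12953
Total weight = 1887 + 1005 + 1976 + 994 + 685 + 2114 + 1190 + 503 + 2018 + 1789 + 1495 = 15656
Weighted proportion = 12953 / 15656 = 0.82735054 → 82.735054%

83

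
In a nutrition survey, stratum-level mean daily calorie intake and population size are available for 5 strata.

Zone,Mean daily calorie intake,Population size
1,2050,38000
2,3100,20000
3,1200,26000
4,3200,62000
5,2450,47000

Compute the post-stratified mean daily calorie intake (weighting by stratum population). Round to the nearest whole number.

2511

Σ Nₕ·x̄ₕ = 2050×38000 + 3100×20000 + 1200×26000 + 3200×62000 + 2450×47000
  = 77900000 + 62000000 + 31200000 + 198400000 + 115150000 = 484650000
Σ Nₕ = 38000 + 20000 + 26000 + 62000 + 47000 = 193000
Overall mean = 484650000 / 193000 = 2511.1399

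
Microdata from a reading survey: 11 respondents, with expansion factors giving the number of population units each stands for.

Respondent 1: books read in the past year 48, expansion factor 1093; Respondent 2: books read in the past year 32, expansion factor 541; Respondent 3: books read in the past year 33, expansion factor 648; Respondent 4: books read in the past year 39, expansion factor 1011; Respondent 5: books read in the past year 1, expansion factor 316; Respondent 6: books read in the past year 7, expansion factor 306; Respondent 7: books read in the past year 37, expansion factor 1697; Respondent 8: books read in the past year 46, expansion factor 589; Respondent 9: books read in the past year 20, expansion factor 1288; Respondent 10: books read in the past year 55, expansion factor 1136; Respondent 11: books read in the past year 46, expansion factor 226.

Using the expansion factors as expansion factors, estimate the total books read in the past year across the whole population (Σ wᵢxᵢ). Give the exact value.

Weighted total = 48×1093 + 32×541 + 33×648 + 39×1011 + 1×316 + 7×306 + 37×1697 + 46×589 + 20×1288 + 55×1136 + 46×226
  = 52464 + 17312 + 21384 + 39429 + 316 + 2142 + 62789 + 27094 + 25760 + 62480 + 10396 = 321566

321566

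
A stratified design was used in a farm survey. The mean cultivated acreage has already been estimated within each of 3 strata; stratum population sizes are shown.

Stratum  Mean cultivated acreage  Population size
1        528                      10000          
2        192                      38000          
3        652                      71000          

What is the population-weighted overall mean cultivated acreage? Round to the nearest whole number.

Σ Nₕ·x̄ₕ = 528×10000 + 192×38000 + 652×71000
  = 5280000 + 7296000 + 46292000 = 58868000
Σ Nₕ = 10000 + 38000 + 71000 = 119000
Overall mean = 58868000 / 119000 = 494.68908

495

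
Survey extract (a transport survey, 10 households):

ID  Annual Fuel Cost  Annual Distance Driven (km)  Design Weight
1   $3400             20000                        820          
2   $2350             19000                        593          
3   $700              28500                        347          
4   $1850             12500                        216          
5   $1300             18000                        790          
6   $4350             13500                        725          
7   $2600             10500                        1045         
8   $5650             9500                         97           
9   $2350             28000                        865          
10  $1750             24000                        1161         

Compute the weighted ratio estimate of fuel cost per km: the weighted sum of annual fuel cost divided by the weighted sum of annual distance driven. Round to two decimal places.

0.13

Σ wᵢ·y = 16334350
Σ wᵢ·x = 20000×820 + 19000×593 + 28500×347 + 12500×216 + 18000×790 + 13500×725 + 10500×1045 + 9500×97 + 28000×865 + 24000×1161
  = 16400000 + 11267000 + 9889500 + 2700000 + 14220000 + 9787500 + 10972500 + 921500 + 24220000 + 27864000 = 128242000
Ratio = 16334350 / 128242000 = 0.1273713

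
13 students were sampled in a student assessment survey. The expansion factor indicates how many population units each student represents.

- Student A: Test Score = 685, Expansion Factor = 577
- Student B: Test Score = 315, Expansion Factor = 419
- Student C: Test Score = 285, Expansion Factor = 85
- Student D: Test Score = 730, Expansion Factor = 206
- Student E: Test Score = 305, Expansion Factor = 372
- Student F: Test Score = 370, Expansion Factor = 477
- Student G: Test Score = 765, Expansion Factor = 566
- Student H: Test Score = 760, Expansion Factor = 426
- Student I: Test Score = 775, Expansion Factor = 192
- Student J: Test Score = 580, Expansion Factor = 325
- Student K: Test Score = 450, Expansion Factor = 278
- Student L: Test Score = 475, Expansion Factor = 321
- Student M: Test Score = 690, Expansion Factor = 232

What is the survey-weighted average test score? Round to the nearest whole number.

Weighted sum = 2523490
Sum of weights = 4476
Weighted mean = 2523490 / 4476 = 563.78239

564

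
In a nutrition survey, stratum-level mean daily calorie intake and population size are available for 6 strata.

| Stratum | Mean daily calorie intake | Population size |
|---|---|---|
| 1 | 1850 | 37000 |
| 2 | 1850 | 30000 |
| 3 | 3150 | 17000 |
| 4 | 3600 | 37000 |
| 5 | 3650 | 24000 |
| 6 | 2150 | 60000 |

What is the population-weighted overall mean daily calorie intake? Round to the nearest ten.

2570

Σ Nₕ·x̄ₕ = 1850×37000 + 1850×30000 + 3150×17000 + 3600×37000 + 3650×24000 + 2150×60000
  = 68450000 + 55500000 + 53550000 + 133200000 + 87600000 + 129000000 = 527300000
Σ Nₕ = 37000 + 30000 + 17000 + 37000 + 24000 + 60000 = 205000
Overall mean = 527300000 / 205000 = 2572.1951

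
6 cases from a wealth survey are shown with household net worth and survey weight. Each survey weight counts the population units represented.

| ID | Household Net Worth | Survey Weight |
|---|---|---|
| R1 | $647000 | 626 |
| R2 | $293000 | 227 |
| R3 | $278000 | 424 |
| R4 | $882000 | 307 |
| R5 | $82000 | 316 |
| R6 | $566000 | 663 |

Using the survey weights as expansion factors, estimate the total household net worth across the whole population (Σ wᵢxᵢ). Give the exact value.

Weighted total = 647000×626 + 293000×227 + 278000×424 + 882000×307 + 82000×316 + 566000×663
  = 405022000 + 66511000 + 117872000 + 270774000 + 25912000 + 375258000 = 1261349000

1261349000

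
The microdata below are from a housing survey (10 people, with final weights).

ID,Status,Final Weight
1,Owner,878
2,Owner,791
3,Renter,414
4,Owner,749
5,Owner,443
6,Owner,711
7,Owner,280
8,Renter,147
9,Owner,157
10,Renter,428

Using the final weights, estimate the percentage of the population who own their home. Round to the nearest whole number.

Sum of weights for 'Owner' = 878 + 791 + 749 + 443 + 711 + 280 + 157 = 4009
Total weight = 878 + 791 + 414 + 749 + 443 + 711 + 280 + 147 + 157 + 428 = 4998
Weighted proportion = 4009 / 4998 = 0.80212085 → 80.212085%

80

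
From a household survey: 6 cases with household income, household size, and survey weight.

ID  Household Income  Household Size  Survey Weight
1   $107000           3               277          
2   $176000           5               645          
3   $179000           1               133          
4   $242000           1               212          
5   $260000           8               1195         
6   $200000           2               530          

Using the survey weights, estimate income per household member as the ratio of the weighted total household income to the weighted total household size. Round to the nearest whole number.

42272

Σ wᵢ·y = 107000×277 + 176000×645 + 179000×133 + 242000×212 + 260000×1195 + 200000×530
  = 634970000
Σ wᵢ·x = 15021
Ratio = 634970000 / 15021 = 42272.152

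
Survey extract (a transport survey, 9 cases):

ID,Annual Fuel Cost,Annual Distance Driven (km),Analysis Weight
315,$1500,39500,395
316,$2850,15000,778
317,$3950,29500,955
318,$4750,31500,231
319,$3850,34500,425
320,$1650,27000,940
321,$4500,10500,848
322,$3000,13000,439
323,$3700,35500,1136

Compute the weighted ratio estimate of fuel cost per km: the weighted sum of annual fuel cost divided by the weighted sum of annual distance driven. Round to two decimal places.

0.13

Σ wᵢ·y = 1500×395 + 2850×778 + 3950×955 + 4750×231 + 3850×425 + 1650×940 + 4500×848 + 3000×439 + 3700×1136
  = 592500 + 2217300 + 3772250 + 1097250 + 1636250 + 1551000 + 3816000 + 1317000 + 4203200 = 20202750
Σ wᵢ·x = 39500×395 + 15000×778 + 29500×955 + 31500×231 + 34500×425 + 27000×940 + 10500×848 + 13000×439 + 35500×1136
  = 157703000
Ratio = 20202750 / 157703000 = 0.12810631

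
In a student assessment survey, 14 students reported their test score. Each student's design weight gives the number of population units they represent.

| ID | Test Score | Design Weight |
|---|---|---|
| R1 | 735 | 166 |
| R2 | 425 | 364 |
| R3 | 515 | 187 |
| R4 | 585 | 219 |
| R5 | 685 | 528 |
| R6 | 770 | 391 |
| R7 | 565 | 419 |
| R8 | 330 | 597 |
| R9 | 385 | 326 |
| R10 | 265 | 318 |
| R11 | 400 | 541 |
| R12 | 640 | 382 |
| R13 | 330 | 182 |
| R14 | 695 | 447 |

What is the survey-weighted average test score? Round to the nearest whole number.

521

Weighted sum = 2639010
Sum of weights = 5067
Weighted mean = 2639010 / 5067 = 520.82297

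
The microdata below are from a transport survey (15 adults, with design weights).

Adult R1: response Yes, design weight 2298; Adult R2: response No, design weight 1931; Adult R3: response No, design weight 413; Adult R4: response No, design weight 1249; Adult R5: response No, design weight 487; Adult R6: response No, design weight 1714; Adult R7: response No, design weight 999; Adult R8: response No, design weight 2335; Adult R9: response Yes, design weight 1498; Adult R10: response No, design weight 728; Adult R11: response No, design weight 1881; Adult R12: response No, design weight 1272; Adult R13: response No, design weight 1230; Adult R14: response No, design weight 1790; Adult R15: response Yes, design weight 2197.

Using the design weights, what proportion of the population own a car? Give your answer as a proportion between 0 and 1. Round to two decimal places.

Sum of weights for 'Yes' = 2298 + 1498 + 2197 = 5993
Total weight = 22022
Weighted proportion = 5993 / 22022 = 0.27213695

0.27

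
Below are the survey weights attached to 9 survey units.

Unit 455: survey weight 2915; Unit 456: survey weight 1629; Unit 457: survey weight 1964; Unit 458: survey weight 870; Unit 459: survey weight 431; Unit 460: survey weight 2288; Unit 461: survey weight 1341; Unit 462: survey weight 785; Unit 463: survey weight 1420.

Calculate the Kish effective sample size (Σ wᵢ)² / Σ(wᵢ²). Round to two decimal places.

7.27

Σ wᵢ = 2915 + 1629 + 1964 + 870 + 431 + 2288 + 1341 + 785 + 1420 = 13643
Σ wᵢ² = 8497225 + 2653641 + 3857296 + 756900 + 185761 + 5234944 + 1798281 + 616225 + 2016400 = 25616673
n_eff = 13643² / 25616673 = 186131449 / 25616673 = 7.2660274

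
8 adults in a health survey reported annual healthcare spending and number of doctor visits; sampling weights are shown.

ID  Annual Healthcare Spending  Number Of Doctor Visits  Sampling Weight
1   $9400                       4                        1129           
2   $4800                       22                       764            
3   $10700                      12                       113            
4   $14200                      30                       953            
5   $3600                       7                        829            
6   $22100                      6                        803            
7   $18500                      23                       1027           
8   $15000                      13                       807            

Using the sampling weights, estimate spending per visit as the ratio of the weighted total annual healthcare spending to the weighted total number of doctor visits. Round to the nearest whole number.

Σ wᵢ·y = 9400×1129 + 4800×764 + 10700×113 + 14200×953 + 3600×829 + 22100×803 + 18500×1027 + 15000×807
  = 10612600 + 3667200 + 1209100 + 13532600 + 2984400 + 17746300 + 18999500 + 12105000 = 80856700
Σ wᵢ·x = 96003
Ratio = 80856700 / 96003 = 842.23097

842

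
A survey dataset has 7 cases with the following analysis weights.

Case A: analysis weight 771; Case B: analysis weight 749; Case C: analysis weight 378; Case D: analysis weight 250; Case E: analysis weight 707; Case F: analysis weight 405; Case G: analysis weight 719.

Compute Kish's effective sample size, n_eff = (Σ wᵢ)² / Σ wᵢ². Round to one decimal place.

6.2

Σ wᵢ = 771 + 749 + 378 + 250 + 707 + 405 + 719 = 3979
Σ wᵢ² = 594441 + 561001 + 142884 + 62500 + 499849 + 164025 + 516961 = 2541661
n_eff = 3979² / 2541661 = 15832441 / 2541661 = 6.229171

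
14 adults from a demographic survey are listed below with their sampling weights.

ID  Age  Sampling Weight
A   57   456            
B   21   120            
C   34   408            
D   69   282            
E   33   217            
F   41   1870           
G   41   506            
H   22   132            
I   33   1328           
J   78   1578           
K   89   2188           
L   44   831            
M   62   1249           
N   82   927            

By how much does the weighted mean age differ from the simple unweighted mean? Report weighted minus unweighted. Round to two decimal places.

Unweighted sum = 706
Unweighted mean = 706 / 14 = 50.428571
Weighted sum = 720979
Sum of weights = 12092
Weighted mean = 720979 / 12092 = 59.624462
Difference (weighted minus unweighted) = 9.195891

9.20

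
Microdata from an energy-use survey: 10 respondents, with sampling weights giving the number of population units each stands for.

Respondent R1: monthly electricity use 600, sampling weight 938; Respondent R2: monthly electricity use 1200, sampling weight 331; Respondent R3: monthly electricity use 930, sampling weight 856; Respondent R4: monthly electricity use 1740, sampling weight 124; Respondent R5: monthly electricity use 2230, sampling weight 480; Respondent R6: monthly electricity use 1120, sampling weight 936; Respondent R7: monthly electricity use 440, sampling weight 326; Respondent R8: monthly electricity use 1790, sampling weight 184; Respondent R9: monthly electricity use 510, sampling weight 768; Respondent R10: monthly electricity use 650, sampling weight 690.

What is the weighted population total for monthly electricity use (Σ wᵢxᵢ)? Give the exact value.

Weighted total = 600×938 + 1200×331 + 930×856 + 1740×124 + 2230×480 + 1120×936 + 440×326 + 1790×184 + 510×768 + 650×690
  = 5403540

5403540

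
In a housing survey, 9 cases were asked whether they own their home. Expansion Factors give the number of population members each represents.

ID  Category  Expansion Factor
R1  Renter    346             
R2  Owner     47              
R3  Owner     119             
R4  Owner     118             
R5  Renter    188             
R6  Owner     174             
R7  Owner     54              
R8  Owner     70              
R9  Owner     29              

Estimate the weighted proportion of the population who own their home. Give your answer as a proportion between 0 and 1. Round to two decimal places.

0.53

Sum of weights for 'Owner' = 47 + 119 + 118 + 174 + 54 + 70 + 29 = 611
Total weight = 346 + 47 + 119 + 118 + 188 + 174 + 54 + 70 + 29 = 1145
Weighted proportion = 611 / 1145 = 0.53362445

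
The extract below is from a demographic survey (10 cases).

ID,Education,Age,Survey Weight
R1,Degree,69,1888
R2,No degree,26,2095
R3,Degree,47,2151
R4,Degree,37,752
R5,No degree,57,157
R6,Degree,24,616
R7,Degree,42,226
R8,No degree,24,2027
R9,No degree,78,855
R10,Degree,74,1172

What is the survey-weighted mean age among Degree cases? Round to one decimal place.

54.4

Degree rows: R1, R3, R4, R6, R7, R10
Weighted sum = 69×1888 + 47×2151 + 37×752 + 24×616 + 42×226 + 74×1172
  = 130272 + 101097 + 27824 + 14784 + 9492 + 86728 = 370197
Sum of weights = 6805
Weighted mean = 370197 / 6805 = 54.400735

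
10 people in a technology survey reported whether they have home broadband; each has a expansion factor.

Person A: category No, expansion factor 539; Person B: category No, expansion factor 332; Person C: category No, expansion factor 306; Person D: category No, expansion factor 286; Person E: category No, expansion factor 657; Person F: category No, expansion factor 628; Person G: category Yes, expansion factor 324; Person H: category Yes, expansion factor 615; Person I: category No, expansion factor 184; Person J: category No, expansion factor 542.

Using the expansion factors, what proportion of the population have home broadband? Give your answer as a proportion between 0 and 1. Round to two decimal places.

0.21

Sum of weights for 'Yes' = 324 + 615 = 939
Total weight = 539 + 332 + 306 + 286 + 657 + 628 + 324 + 615 + 184 + 542 = 4413
Weighted proportion = 939 / 4413 = 0.21278042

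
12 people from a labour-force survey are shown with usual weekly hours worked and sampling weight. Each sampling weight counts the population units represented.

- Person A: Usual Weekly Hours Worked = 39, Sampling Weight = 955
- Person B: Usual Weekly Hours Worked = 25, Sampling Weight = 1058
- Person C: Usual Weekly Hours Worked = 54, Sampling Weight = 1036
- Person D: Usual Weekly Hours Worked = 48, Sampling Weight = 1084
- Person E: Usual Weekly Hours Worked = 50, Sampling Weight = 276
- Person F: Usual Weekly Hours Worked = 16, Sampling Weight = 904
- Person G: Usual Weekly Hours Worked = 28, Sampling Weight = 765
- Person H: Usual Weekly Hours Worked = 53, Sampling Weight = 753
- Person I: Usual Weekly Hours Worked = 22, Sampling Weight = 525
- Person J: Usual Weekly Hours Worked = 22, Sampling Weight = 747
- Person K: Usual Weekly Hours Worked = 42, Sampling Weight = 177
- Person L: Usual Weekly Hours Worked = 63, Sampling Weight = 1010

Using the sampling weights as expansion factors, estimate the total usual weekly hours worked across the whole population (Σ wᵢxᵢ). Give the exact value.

Weighted total = 39×955 + 25×1058 + 54×1036 + 48×1084 + 50×276 + 16×904 + 28×765 + 53×753 + 22×525 + 22×747 + 42×177 + 63×1010
  = 37245 + 26450 + 55944 + 52032 + 13800 + 14464 + 21420 + 39909 + 11550 + 16434 + 7434 + 63630 = 360312

360312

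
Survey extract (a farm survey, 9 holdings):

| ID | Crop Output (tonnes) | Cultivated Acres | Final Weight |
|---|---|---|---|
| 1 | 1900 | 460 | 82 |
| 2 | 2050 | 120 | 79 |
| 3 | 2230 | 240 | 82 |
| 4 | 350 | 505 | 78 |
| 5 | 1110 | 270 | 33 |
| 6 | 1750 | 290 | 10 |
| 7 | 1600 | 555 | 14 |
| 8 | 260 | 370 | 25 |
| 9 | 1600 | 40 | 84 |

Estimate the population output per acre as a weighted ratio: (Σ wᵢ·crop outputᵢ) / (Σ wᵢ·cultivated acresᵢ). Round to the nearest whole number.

5

Σ wᵢ·y = 1900×82 + 2050×79 + 2230×82 + 350×78 + 1110×33 + 1750×10 + 1600×14 + 260×25 + 1600×84
  = 155800 + 161950 + 182860 + 27300 + 36630 + 17500 + 22400 + 6500 + 134400 = 745340
Σ wᵢ·x = 460×82 + 120×79 + 240×82 + 505×78 + 270×33 + 290×10 + 555×14 + 370×25 + 40×84
  = 138460
Ratio = 745340 / 138460 = 5.3830709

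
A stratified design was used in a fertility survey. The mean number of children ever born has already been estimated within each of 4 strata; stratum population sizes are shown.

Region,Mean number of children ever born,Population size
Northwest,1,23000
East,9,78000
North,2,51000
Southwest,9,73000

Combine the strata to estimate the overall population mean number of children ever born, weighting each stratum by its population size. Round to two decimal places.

Σ Nₕ·x̄ₕ = 1484000
Σ Nₕ = 23000 + 78000 + 51000 + 73000 = 225000
Overall mean = 1484000 / 225000 = 6.5955556

6.60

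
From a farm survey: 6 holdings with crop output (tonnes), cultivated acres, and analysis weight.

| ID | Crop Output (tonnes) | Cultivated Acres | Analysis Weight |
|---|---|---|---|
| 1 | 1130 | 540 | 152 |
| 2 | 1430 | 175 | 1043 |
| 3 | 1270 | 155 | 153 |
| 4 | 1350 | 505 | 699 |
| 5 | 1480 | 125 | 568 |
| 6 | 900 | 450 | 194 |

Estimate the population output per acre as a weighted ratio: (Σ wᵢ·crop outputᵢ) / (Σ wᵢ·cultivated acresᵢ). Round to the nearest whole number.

Σ wᵢ·y = 1130×152 + 1430×1043 + 1270×153 + 1350×699 + 1480×568 + 900×194
  = 171760 + 1491490 + 194310 + 943650 + 840640 + 174600 = 3816450
Σ wᵢ·x = 799615
Ratio = 3816450 / 799615 = 4.7728594

5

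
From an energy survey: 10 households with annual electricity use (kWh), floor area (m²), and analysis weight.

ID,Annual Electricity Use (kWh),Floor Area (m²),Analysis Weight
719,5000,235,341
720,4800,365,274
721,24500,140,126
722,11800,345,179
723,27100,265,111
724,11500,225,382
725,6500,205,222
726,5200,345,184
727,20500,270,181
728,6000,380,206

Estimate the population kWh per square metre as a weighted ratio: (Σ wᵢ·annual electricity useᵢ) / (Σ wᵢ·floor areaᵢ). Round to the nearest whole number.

Σ wᵢ·y = 5000×341 + 4800×274 + 24500×126 + 11800×179 + 27100×111 + 11500×382 + 6500×222 + 5200×184 + 20500×181 + 6000×206
  = 22966800
Σ wᵢ·x = 235×341 + 365×274 + 140×126 + 345×179 + 265×111 + 225×382 + 205×222 + 345×184 + 270×181 + 380×206
  = 80135 + 100010 + 17640 + 61755 + 29415 + 85950 + 45510 + 63480 + 48870 + 78280 = 611045
Ratio = 22966800 / 611045 = 37.586102

38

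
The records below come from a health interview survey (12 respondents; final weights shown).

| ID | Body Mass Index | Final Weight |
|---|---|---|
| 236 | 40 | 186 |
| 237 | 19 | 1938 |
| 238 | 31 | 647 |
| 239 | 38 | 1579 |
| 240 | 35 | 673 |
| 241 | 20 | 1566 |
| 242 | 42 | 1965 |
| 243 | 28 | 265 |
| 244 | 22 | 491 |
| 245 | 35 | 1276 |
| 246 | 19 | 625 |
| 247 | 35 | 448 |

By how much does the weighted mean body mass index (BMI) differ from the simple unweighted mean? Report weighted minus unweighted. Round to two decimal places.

-0.13

Unweighted sum = 364
Unweighted mean = 364 / 12 = 30.333333
Weighted sum = 40×186 + 19×1938 + 31×647 + 38×1579 + 35×673 + 20×1566 + 42×1965 + 28×265 + 22×491 + 35×1276 + 19×625 + 35×448
  = 7440 + 36822 + 20057 + 60002 + 23555 + 31320 + 82530 + 7420 + 10802 + 44660 + 11875 + 15680 = 352163
Sum of weights = 11659
Weighted mean = 352163 / 11659 = 30.205249
Difference (weighted minus unweighted) = -0.12808417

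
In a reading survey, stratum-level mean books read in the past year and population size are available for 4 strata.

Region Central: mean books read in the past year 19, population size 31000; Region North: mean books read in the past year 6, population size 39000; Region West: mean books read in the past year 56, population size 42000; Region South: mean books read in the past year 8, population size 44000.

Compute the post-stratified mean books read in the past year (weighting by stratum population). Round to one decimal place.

Σ Nₕ·x̄ₕ = 3527000
Σ Nₕ = 156000
Overall mean = 3527000 / 156000 = 22.608974

22.6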